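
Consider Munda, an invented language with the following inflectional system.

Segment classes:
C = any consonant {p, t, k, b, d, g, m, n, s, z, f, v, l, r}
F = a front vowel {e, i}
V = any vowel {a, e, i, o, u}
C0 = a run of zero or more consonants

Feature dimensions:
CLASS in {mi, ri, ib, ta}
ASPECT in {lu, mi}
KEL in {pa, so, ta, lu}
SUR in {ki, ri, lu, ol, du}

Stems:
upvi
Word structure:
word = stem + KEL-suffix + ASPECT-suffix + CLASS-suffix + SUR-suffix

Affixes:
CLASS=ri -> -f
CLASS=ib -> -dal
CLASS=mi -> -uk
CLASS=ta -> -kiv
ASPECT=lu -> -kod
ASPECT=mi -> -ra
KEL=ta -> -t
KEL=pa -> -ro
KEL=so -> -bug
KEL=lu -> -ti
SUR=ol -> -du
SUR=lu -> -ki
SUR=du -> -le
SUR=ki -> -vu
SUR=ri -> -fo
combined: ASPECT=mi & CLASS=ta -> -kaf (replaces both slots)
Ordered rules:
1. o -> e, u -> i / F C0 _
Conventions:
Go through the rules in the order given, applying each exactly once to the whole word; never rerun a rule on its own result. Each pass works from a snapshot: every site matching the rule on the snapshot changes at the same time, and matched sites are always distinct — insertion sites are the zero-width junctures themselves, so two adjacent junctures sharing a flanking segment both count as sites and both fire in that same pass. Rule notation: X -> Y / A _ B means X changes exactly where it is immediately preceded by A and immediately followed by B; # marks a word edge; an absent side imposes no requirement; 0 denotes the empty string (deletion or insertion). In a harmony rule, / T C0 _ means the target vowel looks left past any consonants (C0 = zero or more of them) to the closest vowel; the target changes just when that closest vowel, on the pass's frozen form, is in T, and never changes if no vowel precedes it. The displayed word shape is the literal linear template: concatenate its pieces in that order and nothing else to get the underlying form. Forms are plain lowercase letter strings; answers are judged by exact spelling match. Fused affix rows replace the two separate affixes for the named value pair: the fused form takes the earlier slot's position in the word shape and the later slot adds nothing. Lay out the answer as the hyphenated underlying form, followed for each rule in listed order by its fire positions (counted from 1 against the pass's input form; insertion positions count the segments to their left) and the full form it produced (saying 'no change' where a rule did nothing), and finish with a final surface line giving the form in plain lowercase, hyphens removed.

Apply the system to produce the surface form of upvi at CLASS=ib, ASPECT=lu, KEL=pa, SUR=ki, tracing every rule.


underlying: upvi-ro-kod-dal-vu
1. o -> e, u -> i / F C0 _: fires at position(s) 6: upvirekoddalvu
surface: upvirekoddalvu


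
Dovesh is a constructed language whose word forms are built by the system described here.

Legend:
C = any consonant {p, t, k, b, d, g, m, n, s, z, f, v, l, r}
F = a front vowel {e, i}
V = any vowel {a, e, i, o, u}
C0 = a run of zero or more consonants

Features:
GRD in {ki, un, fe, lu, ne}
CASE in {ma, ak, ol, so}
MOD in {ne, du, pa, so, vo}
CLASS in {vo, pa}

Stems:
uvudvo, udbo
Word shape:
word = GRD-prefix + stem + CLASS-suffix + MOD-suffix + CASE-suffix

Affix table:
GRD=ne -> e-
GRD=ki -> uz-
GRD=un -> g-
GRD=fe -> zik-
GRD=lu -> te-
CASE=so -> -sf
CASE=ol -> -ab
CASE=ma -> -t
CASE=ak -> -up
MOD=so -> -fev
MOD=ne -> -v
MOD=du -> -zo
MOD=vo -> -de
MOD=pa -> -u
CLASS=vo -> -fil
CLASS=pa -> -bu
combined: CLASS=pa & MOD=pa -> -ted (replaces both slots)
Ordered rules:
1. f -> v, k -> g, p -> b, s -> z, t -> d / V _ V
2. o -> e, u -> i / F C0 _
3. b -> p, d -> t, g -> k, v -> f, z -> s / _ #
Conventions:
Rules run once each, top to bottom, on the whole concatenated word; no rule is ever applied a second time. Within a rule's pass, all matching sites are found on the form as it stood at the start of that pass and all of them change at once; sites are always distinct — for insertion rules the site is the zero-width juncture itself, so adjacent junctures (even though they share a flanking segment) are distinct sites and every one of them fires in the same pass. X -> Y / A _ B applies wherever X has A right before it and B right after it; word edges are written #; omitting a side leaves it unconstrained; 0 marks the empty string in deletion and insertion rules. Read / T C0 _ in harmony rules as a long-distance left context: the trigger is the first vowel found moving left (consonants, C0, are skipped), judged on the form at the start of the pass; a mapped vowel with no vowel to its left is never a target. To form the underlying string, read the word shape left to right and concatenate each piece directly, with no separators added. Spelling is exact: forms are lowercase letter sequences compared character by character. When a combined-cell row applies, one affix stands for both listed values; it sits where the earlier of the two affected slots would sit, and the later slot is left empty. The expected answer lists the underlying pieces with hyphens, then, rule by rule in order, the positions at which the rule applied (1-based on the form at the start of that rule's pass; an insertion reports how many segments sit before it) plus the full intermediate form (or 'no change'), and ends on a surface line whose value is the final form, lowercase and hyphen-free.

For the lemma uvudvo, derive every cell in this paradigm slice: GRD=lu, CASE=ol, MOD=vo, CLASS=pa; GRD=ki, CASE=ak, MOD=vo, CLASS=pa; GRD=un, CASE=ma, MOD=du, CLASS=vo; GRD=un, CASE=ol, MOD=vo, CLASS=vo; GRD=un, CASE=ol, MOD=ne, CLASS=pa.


cell GRD=lu, CASE=ol, MOD=vo, CLASS=pa:
underlying: te-uvudvo-bu-de-ab
1. f -> v, k -> g, p -> b, s -> z, t -> d / V _ V: no change
2. o -> e, u -> i / F C0 _: fires at position(s) 3: teivudvobudeab
3. b -> p, d -> t, g -> k, v -> f, z -> s / _ #: fires at position(s) 14: teivudvobudeap
surface: teivudvobudeap

cell GRD=ki, CASE=ak, MOD=vo, CLASS=pa:
underlying: uz-uvudvo-bu-de-up
1. f -> v, k -> g, p -> b, s -> z, t -> d / V _ V: no change
2. o -> e, u -> i / F C0 _: fires at position(s) 13: uzuvudvobudeip
3. b -> p, d -> t, g -> k, v -> f, z -> s / _ #: no change
surface: uzuvudvobudeip

cell GRD=un, CASE=ma, MOD=du, CLASS=vo:
underlying: g-uvudvo-fil-zo-t
1. f -> v, k -> g, p -> b, s -> z, t -> d / V _ V: fires at position(s) 8: guvudvovilzot
2. o -> e, u -> i / F C0 _: fires at position(s) 12: guvudvovilzet
3. b -> p, d -> t, g -> k, v -> f, z -> s / _ #: no change
surface: guvudvovilzet

cell GRD=un, CASE=ol, MOD=vo, CLASS=vo:
underlying: g-uvudvo-fil-de-ab
1. f -> v, k -> g, p -> b, s -> z, t -> d / V _ V: fires at position(s) 8: guvudvovildeab
2. o -> e, u -> i / F C0 _: no change
3. b -> p, d -> t, g -> k, v -> f, z -> s / _ #: fires at position(s) 14: guvudvovildeap
surface: guvudvovildeap

cell GRD=un, CASE=ol, MOD=ne, CLASS=pa:
underlying: g-uvudvo-bu-v-ab
1. f -> v, k -> g, p -> b, s -> z, t -> d / V _ V: no change
2. o -> e, u -> i / F C0 _: no change
3. b -> p, d -> t, g -> k, v -> f, z -> s / _ #: fires at position(s) 12: guvudvobuvap
surface: guvudvobuvap


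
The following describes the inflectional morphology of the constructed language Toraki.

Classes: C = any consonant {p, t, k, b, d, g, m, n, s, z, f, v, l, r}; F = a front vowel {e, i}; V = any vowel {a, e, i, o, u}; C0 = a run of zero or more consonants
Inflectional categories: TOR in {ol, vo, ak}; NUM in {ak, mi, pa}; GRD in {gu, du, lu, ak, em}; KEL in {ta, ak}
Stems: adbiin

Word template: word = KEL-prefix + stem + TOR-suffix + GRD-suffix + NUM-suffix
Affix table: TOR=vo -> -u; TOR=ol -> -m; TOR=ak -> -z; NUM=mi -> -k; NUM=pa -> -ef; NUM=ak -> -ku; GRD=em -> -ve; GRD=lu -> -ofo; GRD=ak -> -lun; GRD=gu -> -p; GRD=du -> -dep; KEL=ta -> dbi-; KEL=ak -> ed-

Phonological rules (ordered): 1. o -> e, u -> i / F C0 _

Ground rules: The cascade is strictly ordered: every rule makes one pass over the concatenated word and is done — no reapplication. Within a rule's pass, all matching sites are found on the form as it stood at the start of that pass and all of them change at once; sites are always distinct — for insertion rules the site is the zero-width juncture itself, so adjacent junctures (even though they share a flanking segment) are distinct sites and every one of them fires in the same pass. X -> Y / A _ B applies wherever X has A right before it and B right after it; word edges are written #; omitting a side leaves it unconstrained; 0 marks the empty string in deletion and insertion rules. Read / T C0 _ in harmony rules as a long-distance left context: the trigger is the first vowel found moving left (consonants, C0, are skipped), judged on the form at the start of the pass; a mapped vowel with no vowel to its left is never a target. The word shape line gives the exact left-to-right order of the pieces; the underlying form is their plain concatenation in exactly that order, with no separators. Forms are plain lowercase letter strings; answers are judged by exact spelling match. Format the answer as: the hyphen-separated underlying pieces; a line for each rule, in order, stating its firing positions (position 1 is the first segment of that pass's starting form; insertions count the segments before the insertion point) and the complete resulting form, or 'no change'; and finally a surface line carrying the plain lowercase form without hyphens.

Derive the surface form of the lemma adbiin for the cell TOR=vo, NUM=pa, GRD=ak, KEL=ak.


underlying: ed-adbiin-u-lun-ef
1. o -> e, u -> i / F C0 _: fires at position(s) 9: edadbiinilunef
surface: edadbiinilunef


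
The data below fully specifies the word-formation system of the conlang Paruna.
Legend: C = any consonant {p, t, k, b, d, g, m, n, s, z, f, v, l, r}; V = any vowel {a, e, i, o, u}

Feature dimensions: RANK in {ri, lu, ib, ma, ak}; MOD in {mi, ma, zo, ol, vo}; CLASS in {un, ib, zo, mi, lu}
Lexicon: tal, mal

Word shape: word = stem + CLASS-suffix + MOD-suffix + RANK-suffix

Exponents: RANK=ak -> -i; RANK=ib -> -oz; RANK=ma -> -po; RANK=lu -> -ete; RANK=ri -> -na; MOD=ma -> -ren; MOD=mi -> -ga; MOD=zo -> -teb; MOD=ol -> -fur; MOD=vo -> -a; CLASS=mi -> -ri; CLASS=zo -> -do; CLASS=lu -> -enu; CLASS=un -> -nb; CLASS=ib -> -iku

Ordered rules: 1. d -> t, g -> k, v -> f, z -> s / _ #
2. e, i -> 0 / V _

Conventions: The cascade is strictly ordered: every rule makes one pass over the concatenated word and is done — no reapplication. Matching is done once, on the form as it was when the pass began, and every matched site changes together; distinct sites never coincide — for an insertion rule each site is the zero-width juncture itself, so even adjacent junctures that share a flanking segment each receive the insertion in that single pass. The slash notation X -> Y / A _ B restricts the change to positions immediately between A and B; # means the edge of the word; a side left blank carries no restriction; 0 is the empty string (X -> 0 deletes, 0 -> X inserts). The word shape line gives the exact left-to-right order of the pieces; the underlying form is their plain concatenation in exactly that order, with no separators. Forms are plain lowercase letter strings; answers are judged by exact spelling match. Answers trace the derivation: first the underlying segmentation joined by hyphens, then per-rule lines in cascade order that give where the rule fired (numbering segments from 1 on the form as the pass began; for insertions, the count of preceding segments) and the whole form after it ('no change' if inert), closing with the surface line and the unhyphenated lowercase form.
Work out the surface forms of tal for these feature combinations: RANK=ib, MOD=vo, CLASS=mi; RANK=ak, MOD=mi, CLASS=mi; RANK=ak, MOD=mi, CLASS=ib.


cell RANK=ib, MOD=vo, CLASS=mi:
underlying: tal-ri-a-oz
1. d -> t, g -> k, v -> f, z -> s / _ #: fires at position(s) 8: talriaos
2. e, i -> 0 / V _: no change
surface: talriaos

cell RANK=ak, MOD=mi, CLASS=mi:
underlying: tal-ri-ga-i
1. d -> t, g -> k, v -> f, z -> s / _ #: no change
2. e, i -> 0 / V _: fires at position(s) 8: talriga
surface: talriga

cell RANK=ak, MOD=mi, CLASS=ib:
underlying: tal-iku-ga-i
1. d -> t, g -> k, v -> f, z -> s / _ #: no change
2. e, i -> 0 / V _: fires at position(s) 9: talikuga
surface: talikuga


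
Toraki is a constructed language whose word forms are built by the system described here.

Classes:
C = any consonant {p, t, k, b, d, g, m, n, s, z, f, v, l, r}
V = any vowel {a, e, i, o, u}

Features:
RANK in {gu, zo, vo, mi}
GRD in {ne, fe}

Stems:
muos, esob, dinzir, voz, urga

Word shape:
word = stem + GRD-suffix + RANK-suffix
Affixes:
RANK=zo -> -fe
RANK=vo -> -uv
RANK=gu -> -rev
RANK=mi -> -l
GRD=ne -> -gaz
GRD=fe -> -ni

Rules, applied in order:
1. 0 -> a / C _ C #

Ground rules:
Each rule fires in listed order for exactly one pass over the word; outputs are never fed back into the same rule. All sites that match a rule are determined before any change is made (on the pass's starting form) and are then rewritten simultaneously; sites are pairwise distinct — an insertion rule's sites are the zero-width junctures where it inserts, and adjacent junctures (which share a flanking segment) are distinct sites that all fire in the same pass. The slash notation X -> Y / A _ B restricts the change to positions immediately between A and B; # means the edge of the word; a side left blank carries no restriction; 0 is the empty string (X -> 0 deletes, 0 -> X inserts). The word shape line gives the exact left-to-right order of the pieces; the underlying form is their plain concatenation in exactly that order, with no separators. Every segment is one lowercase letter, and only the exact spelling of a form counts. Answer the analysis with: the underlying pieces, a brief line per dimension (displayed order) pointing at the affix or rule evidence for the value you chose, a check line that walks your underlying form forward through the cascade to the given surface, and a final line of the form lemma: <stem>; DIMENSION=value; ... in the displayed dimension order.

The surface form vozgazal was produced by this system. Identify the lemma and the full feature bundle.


underlying: voz-gaz-l
RANK=mi - signalled by the affix -l
GRD=ne - signalled by the affix -gaz
check: vozgazl -> vozgazal
lemma: voz; RANK=mi; GRD=ne


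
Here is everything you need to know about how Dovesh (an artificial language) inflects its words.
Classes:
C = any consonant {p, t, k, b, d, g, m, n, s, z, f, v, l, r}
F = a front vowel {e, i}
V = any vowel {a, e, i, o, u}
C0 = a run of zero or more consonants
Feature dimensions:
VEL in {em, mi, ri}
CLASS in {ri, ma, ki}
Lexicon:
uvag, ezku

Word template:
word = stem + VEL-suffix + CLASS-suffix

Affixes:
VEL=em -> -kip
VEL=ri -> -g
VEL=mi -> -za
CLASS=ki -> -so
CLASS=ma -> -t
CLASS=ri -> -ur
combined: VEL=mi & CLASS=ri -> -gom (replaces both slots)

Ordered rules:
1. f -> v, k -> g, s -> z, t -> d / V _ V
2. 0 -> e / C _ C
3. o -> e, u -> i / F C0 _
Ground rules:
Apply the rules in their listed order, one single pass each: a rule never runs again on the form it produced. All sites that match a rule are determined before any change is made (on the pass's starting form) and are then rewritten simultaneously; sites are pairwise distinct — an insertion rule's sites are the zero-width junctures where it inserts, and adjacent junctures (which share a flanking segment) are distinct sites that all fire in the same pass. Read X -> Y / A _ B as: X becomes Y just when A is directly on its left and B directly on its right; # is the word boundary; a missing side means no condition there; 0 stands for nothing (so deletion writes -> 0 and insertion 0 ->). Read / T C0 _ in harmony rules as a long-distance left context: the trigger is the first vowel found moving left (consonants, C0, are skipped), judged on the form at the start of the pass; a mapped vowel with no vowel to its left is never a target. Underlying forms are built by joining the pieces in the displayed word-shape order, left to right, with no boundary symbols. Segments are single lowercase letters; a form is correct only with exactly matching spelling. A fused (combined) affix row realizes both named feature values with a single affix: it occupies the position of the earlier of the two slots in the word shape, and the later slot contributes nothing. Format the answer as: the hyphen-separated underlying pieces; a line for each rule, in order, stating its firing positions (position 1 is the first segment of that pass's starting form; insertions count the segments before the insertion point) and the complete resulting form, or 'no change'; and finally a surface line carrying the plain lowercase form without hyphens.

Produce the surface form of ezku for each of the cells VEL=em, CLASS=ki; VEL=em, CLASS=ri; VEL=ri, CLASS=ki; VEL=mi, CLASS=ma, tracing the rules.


cell VEL=em, CLASS=ki:
underlying: ezku-kip-so
1. f -> v, k -> g, s -> z, t -> d / V _ V: fires at position(s) 5: ezkugipso
2. 0 -> e / C _ C: inserts after position(s) 2, 7: ezekugipeso
3. o -> e, u -> i / F C0 _: fires at position(s) 5, 11: ezekigipese
surface: ezekigipese

cell VEL=em, CLASS=ri:
underlying: ezku-kip-ur
1. f -> v, k -> g, s -> z, t -> d / V _ V: fires at position(s) 5: ezkugipur
2. 0 -> e / C _ C: inserts after position(s) 2: ezekugipur
3. o -> e, u -> i / F C0 _: fires at position(s) 5, 9: ezekigipir
surface: ezekigipir

cell VEL=ri, CLASS=ki:
underlying: ezku-g-so
1. f -> v, k -> g, s -> z, t -> d / V _ V: no change
2. 0 -> e / C _ C: inserts after position(s) 2, 5: ezekugeso
3. o -> e, u -> i / F C0 _: fires at position(s) 5, 9: ezekigese
surface: ezekigese

cell VEL=mi, CLASS=ma:
underlying: ezku-za-t
1. f -> v, k -> g, s -> z, t -> d / V _ V: no change
2. 0 -> e / C _ C: inserts after position(s) 2: ezekuzat
3. o -> e, u -> i / F C0 _: fires at position(s) 5: ezekizat
surface: ezekizat


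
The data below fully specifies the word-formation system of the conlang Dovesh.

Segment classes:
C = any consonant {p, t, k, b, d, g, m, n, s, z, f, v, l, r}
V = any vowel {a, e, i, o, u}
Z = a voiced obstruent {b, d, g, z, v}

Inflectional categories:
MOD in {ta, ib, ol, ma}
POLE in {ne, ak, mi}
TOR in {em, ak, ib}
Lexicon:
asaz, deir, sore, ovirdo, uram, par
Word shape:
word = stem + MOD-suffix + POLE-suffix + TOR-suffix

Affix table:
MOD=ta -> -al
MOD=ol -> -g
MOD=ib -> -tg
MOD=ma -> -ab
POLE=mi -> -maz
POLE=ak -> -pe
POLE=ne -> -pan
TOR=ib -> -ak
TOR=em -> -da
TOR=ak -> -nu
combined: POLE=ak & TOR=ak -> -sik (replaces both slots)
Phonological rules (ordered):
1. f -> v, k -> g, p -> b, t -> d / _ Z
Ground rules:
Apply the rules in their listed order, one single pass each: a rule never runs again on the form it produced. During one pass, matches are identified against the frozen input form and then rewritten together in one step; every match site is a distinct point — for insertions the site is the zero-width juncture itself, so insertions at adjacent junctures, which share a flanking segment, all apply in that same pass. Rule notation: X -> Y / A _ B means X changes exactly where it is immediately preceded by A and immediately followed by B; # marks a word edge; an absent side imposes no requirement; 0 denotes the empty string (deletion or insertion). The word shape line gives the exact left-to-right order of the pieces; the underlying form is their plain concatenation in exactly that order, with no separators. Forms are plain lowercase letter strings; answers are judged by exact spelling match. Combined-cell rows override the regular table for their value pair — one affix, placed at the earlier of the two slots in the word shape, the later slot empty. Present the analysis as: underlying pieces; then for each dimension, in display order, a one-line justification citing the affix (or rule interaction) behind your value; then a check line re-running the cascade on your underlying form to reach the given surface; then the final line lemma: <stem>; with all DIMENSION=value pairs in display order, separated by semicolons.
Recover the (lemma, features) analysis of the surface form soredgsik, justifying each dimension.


underlying: sore-tg-sik
MOD=ib - signalled by the affix -tg
POLE=ak - signalled by the combined affix row
TOR=ak - signalled by the combined affix row
check: soretgsik -> soredgsik
lemma: sore; MOD=ib; POLE=ak; TOR=ak


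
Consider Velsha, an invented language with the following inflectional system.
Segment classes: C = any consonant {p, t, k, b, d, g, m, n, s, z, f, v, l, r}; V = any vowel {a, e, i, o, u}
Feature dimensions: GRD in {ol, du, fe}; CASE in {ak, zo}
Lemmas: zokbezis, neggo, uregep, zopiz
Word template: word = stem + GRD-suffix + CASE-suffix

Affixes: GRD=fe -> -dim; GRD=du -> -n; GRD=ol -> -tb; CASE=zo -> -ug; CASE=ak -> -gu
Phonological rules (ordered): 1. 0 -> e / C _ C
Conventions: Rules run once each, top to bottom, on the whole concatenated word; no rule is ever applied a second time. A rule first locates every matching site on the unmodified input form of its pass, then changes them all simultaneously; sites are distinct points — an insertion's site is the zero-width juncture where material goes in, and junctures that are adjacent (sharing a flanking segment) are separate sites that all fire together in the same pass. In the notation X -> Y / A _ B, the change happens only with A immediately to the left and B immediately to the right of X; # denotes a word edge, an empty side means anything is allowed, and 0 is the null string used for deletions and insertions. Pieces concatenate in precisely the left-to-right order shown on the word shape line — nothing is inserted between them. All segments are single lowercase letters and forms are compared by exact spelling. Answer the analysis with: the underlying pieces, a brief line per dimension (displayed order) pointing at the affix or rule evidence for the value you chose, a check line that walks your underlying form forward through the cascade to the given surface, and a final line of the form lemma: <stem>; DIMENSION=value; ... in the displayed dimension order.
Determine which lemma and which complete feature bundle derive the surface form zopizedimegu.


underlying: zopiz-dim-gu
GRD=fe - signalled by the affix -dim
CASE=ak - signalled by the affix -gu
check: zopizdimgu -> zopizedimegu
lemma: zopiz; GRD=fe; CASE=ak


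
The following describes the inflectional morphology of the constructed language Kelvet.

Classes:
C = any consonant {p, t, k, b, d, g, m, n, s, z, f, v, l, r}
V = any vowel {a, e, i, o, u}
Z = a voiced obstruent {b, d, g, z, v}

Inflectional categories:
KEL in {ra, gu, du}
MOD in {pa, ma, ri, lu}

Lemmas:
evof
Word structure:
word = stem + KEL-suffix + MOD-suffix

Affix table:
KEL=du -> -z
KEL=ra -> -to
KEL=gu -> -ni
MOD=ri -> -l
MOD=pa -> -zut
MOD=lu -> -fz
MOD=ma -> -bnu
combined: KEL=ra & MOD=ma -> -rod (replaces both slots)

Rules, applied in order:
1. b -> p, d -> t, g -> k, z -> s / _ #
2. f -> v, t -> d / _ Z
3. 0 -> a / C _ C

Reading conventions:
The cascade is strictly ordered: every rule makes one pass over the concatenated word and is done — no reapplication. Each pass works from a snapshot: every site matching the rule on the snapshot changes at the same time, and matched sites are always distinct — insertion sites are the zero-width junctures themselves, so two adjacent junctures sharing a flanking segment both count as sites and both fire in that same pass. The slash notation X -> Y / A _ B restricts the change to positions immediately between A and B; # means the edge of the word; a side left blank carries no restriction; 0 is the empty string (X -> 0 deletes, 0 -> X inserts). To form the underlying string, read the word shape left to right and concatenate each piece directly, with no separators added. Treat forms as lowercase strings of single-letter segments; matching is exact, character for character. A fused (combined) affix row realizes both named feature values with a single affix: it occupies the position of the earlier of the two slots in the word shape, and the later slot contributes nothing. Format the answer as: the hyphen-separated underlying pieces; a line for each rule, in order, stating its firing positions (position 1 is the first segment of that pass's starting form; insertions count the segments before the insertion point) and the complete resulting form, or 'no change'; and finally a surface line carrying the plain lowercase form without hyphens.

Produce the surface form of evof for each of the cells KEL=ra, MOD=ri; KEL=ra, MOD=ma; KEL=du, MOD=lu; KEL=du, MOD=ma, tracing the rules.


cell KEL=ra, MOD=ri:
underlying: evof-to-l
1. b -> p, d -> t, g -> k, z -> s / _ #: no change
2. f -> v, t -> d / _ Z: no change
3. 0 -> a / C _ C: inserts after position(s) 4: evofatol
surface: evofatol

cell KEL=ra, MOD=ma:
underlying: evof-rod
1. b -> p, d -> t, g -> k, z -> s / _ #: fires at position(s) 7: evofrot
2. f -> v, t -> d / _ Z: no change
3. 0 -> a / C _ C: inserts after position(s) 4: evofarot
surface: evofarot

cell KEL=du, MOD=lu:
underlying: evof-z-fz
1. b -> p, d -> t, g -> k, z -> s / _ #: fires at position(s) 7: evofzfs
2. f -> v, t -> d / _ Z: fires at position(s) 4: evovzfs
3. 0 -> a / C _ C: inserts after position(s) 4, 5, 6: evovazafas
surface: evovazafas

cell KEL=du, MOD=ma:
underlying: evof-z-bnu
1. b -> p, d -> t, g -> k, z -> s / _ #: no change
2. f -> v, t -> d / _ Z: fires at position(s) 4: evovzbnu
3. 0 -> a / C _ C: inserts after position(s) 4, 5, 6: evovazabanu
surface: evovazabanu


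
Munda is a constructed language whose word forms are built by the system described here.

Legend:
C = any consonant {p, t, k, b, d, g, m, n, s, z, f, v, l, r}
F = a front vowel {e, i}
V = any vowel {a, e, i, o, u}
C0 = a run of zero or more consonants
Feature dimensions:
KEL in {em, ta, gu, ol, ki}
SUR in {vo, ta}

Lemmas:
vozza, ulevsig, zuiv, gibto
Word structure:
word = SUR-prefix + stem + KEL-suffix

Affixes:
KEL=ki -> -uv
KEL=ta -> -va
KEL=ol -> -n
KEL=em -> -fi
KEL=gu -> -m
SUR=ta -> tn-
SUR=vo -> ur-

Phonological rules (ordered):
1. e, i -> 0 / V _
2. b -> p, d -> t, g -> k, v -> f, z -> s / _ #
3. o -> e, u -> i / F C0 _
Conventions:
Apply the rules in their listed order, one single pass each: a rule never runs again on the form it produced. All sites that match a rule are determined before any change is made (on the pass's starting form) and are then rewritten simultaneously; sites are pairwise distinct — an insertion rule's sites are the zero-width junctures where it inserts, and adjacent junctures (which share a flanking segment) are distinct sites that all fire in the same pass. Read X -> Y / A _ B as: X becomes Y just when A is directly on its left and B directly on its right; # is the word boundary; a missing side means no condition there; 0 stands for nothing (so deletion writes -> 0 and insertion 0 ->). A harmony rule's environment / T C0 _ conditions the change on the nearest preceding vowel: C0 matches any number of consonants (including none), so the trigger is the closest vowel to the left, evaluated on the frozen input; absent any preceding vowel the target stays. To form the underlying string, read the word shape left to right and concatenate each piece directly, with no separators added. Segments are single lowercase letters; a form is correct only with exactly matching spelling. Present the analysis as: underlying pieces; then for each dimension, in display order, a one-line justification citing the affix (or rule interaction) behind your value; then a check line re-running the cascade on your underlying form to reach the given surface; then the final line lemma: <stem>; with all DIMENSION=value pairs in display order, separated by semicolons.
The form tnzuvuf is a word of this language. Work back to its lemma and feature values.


underlying: tn-zuiv-uv
KEL=ki - signalled by the affix -uv
SUR=ta - signalled by the affix tn-
check: tnzuivuv -> tnzuvuv -> tnzuvuf -> tnzuvuf
lemma: zuiv; KEL=ki; SUR=ta


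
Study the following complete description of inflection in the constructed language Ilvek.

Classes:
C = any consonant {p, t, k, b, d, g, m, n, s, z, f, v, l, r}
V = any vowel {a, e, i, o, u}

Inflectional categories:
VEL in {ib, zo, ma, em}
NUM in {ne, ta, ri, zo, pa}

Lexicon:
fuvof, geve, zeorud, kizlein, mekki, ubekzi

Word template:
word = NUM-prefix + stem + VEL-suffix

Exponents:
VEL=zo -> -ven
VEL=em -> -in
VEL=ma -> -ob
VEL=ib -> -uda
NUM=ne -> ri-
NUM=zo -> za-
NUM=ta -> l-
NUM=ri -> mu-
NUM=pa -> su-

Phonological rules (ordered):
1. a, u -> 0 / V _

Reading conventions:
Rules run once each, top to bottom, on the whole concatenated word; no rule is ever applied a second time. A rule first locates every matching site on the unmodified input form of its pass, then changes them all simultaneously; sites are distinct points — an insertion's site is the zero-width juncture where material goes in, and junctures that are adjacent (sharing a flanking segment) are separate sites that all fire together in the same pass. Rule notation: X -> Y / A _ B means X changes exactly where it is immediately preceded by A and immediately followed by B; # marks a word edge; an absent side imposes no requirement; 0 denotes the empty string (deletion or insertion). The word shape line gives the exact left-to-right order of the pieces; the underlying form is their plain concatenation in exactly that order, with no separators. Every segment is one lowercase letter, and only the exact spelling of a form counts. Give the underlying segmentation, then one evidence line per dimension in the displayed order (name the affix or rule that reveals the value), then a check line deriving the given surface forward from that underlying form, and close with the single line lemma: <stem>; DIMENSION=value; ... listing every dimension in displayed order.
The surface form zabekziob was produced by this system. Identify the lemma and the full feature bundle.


underlying: za-ubekzi-ob
VEL=ma - signalled by the affix -ob
NUM=zo - signalled by the affix za-
check: zaubekziob -> zabekziob
lemma: ubekzi; VEL=ma; NUM=zo


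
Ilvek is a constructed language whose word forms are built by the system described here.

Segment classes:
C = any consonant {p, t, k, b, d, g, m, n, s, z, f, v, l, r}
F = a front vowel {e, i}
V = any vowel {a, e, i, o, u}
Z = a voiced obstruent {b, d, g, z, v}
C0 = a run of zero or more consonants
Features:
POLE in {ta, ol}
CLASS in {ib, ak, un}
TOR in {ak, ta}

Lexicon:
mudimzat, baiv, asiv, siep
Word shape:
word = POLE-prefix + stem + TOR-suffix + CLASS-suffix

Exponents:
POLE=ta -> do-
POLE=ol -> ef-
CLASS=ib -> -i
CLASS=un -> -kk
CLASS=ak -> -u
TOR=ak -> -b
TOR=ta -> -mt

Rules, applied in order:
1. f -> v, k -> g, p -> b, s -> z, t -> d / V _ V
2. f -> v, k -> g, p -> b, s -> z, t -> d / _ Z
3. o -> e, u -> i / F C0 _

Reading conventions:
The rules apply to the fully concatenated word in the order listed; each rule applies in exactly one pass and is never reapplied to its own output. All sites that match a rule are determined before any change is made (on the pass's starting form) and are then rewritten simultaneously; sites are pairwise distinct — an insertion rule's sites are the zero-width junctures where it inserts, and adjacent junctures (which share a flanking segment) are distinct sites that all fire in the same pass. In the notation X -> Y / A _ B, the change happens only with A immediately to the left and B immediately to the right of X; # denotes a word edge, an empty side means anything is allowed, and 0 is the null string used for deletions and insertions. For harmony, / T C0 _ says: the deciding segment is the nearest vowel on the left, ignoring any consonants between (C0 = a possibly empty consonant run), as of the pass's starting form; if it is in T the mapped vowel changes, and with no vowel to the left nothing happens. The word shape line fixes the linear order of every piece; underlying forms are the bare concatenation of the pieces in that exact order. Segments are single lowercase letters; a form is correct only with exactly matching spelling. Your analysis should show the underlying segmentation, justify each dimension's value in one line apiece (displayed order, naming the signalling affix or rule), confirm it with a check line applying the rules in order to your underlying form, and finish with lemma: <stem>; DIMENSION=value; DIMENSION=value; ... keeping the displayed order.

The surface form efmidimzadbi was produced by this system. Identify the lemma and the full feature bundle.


underlying: ef-mudimzat-b-i
POLE=ol - signalled by the affix ef-
CLASS=ib - signalled by the affix -i
TOR=ak - signalled by the affix -b
check: efmudimzatbi -> efmudimzatbi -> efmudimzadbi -> efmidimzadbi
lemma: mudimzat; POLE=ol; CLASS=ib; TOR=ak


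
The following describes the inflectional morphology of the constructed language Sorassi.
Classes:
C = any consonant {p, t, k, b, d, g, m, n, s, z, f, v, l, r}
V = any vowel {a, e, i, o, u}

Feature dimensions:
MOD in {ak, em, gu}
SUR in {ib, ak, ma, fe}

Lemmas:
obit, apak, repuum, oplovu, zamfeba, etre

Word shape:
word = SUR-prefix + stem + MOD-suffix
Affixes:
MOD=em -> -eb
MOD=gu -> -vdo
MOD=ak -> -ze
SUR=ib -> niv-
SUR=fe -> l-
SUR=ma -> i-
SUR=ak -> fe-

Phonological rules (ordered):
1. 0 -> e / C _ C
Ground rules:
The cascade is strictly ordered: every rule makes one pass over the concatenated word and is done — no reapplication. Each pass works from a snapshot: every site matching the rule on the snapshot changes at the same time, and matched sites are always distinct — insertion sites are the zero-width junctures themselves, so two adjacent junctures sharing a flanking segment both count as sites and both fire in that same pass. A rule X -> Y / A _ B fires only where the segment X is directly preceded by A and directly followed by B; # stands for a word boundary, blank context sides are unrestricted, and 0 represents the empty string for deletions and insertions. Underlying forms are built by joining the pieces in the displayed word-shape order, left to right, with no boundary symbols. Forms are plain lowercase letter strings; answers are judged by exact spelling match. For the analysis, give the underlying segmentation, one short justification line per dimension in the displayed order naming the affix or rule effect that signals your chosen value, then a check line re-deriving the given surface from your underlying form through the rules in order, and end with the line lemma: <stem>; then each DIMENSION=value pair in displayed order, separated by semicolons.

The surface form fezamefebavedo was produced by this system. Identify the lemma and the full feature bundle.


underlying: fe-zamfeba-vdo
MOD=gu - signalled by the affix -vdo
SUR=ak - signalled by the affix fe-
check: fezamfebavdo -> fezamefebavedo
lemma: zamfeba; MOD=gu; SUR=ak


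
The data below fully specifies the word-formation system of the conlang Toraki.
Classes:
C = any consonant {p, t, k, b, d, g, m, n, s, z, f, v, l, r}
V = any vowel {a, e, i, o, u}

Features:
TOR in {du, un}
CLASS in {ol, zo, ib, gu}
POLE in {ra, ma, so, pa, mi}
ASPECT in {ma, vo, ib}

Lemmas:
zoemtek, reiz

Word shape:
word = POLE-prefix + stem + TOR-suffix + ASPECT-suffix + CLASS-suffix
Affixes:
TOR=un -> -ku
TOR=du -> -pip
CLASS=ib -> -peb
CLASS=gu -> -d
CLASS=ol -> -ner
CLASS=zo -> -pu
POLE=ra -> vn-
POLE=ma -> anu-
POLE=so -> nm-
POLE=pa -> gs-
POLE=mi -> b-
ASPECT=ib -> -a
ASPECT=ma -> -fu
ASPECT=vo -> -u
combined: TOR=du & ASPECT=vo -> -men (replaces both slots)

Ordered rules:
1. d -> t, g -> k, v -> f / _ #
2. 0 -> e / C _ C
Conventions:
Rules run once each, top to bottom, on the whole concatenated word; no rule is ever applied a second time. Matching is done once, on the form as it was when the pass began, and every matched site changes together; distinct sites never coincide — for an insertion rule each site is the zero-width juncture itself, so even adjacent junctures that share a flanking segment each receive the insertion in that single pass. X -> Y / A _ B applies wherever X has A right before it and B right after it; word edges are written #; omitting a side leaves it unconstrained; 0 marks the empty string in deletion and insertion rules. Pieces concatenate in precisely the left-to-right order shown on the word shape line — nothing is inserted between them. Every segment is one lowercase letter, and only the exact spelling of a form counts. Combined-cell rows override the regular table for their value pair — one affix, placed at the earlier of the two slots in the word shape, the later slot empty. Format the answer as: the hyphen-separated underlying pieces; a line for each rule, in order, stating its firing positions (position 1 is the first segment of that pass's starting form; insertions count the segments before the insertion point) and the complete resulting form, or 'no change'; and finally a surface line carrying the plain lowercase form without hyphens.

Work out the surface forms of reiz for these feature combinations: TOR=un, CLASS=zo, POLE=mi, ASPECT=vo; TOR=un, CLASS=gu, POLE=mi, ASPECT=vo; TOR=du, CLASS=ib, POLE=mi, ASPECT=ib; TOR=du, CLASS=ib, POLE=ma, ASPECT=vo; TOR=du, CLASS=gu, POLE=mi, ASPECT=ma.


cell TOR=un, CLASS=zo, POLE=mi, ASPECT=vo:
underlying: b-reiz-ku-u-pu
1. d -> t, g -> k, v -> f / _ #: no change
2. 0 -> e / C _ C: inserts after position(s) 1, 5: bereizekuupu
surface: bereizekuupu

cell TOR=un, CLASS=gu, POLE=mi, ASPECT=vo:
underlying: b-reiz-ku-u-d
1. d -> t, g -> k, v -> f / _ #: fires at position(s) 9: breizkuut
2. 0 -> e / C _ C: inserts after position(s) 1, 5: bereizekuut
surface: bereizekuut

cell TOR=du, CLASS=ib, POLE=mi, ASPECT=ib:
underlying: b-reiz-pip-a-peb
1. d -> t, g -> k, v -> f / _ #: no change
2. 0 -> e / C _ C: inserts after position(s) 1, 5: bereizepipapeb
surface: bereizepipapeb

cell TOR=du, CLASS=ib, POLE=ma, ASPECT=vo:
underlying: anu-reiz-men-peb
1. d -> t, g -> k, v -> f / _ #: no change
2. 0 -> e / C _ C: inserts after position(s) 7, 10: anureizemenepeb
surface: anureizemenepeb

cell TOR=du, CLASS=gu, POLE=mi, ASPECT=ma:
underlying: b-reiz-pip-fu-d
1. d -> t, g -> k, v -> f / _ #: fires at position(s) 11: breizpipfut
2. 0 -> e / C _ C: inserts after position(s) 1, 5, 8: bereizepipefut
surface: bereizepipefut


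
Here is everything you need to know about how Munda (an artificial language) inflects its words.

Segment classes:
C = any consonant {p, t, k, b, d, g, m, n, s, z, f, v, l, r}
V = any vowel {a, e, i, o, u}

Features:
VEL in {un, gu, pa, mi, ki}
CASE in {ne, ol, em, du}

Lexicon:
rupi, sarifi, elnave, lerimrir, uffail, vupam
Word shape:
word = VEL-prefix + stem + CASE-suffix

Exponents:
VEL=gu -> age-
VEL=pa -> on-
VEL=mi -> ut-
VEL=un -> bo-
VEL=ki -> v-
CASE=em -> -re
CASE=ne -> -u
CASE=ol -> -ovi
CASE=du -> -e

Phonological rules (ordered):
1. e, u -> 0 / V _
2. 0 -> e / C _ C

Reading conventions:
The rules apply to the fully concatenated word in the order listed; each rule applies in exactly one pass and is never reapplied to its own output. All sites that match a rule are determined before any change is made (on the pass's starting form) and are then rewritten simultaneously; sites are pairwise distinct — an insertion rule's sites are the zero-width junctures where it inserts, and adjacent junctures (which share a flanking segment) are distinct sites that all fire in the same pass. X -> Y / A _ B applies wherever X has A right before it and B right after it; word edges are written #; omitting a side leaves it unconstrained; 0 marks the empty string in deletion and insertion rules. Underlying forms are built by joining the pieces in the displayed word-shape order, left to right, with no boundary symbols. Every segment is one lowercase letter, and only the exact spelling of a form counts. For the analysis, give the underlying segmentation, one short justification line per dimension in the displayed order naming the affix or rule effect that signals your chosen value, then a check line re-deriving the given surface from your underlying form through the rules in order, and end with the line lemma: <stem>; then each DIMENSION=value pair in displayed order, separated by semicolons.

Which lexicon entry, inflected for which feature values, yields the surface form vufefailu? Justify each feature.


underlying: v-uffail-u
VEL=ki - signalled by the affix v-
CASE=ne - signalled by the affix -u
check: vuffailu -> vuffailu -> vufefailu
lemma: uffail; VEL=ki; CASE=ne


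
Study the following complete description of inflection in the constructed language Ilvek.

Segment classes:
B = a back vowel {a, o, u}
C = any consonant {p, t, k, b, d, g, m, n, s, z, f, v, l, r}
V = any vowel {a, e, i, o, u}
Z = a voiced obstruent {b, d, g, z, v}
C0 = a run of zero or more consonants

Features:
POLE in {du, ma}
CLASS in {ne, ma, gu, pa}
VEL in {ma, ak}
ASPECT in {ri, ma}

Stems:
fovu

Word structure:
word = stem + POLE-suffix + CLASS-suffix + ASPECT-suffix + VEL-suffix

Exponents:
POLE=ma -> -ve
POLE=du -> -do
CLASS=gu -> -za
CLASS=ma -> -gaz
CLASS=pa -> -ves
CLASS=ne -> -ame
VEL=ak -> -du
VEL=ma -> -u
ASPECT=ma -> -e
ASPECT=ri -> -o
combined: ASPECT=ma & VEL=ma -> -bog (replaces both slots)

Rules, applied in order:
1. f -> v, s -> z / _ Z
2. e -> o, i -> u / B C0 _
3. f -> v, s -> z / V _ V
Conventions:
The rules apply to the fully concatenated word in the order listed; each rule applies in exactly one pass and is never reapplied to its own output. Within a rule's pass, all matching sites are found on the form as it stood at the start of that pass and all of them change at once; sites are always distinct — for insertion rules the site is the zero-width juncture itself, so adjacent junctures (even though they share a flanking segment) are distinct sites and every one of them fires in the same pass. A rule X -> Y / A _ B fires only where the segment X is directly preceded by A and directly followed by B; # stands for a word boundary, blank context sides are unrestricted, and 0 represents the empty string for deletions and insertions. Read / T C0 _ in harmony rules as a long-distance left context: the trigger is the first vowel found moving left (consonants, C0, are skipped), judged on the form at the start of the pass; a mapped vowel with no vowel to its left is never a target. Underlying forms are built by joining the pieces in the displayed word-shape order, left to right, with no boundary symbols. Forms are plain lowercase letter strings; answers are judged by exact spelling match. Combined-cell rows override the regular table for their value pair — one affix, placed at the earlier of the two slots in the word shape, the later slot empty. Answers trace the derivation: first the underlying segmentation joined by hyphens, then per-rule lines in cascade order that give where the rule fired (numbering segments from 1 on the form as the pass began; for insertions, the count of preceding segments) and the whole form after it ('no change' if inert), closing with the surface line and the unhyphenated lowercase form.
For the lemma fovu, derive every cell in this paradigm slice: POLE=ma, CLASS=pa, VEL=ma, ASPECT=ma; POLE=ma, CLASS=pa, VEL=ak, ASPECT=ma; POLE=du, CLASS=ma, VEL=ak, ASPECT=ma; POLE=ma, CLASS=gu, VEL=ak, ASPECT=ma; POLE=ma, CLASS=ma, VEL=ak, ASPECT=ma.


cell POLE=ma, CLASS=pa, VEL=ma, ASPECT=ma:
underlying: fovu-ve-ves-bog
1. f -> v, s -> z / _ Z: fires at position(s) 9: fovuvevezbog
2. e -> o, i -> u / B C0 _: fires at position(s) 6: fovuvovezbog
3. f -> v, s -> z / V _ V: no change
surface: fovuvovezbog

cell POLE=ma, CLASS=pa, VEL=ak, ASPECT=ma:
underlying: fovu-ve-ves-e-du
1. f -> v, s -> z / _ Z: no change
2. e -> o, i -> u / B C0 _: fires at position(s) 6: fovuvovesedu
3. f -> v, s -> z / V _ V: fires at position(s) 9: fovuvovezedu
surface: fovuvovezedu

cell POLE=du, CLASS=ma, VEL=ak, ASPECT=ma:
underlying: fovu-do-gaz-e-du
1. f -> v, s -> z / _ Z: no change
2. e -> o, i -> u / B C0 _: fires at position(s) 10: fovudogazodu
3. f -> v, s -> z / V _ V: no change
surface: fovudogazodu

cell POLE=ma, CLASS=gu, VEL=ak, ASPECT=ma:
underlying: fovu-ve-za-e-du
1. f -> v, s -> z / _ Z: no change
2. e -> o, i -> u / B C0 _: fires at position(s) 6, 9: fovuvozaodu
3. f -> v, s -> z / V _ V: no change
surface: fovuvozaodu

cell POLE=ma, CLASS=ma, VEL=ak, ASPECT=ma:
underlying: fovu-ve-gaz-e-du
1. f -> v, s -> z / _ Z: no change
2. e -> o, i -> u / B C0 _: fires at position(s) 6, 10: fovuvogazodu
3. f -> v, s -> z / V _ V: no change
surface: fovuvogazodu
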